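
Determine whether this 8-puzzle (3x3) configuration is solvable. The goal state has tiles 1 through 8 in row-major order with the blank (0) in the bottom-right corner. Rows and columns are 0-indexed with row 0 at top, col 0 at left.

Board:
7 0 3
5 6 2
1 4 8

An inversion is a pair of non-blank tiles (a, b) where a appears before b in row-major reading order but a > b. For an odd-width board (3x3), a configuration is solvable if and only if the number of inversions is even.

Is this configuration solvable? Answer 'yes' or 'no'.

Inversions (pairs i<j in row-major order where tile[i] > tile[j] > 0): 15
15 is odd, so the puzzle is not solvable.

Answer: no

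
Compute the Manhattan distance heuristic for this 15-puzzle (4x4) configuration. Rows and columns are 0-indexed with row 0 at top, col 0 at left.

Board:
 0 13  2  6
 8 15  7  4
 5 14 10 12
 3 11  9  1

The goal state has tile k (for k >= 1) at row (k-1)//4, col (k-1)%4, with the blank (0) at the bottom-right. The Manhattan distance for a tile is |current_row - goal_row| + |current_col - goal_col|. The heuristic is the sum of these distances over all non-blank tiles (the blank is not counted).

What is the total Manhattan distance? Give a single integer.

Tile 13: at (0,1), goal (3,0), distance |0-3|+|1-0| = 4
Tile 2: at (0,2), goal (0,1), distance |0-0|+|2-1| = 1
Tile 6: at (0,3), goal (1,1), distance |0-1|+|3-1| = 3
Tile 8: at (1,0), goal (1,3), distance |1-1|+|0-3| = 3
Tile 15: at (1,1), goal (3,2), distance |1-3|+|1-2| = 3
Tile 7: at (1,2), goal (1,2), distance |1-1|+|2-2| = 0
Tile 4: at (1,3), goal (0,3), distance |1-0|+|3-3| = 1
Tile 5: at (2,0), goal (1,0), distance |2-1|+|0-0| = 1
Tile 14: at (2,1), goal (3,1), distance |2-3|+|1-1| = 1
Tile 10: at (2,2), goal (2,1), distance |2-2|+|2-1| = 1
Tile 12: at (2,3), goal (2,3), distance |2-2|+|3-3| = 0
Tile 3: at (3,0), goal (0,2), distance |3-0|+|0-2| = 5
Tile 11: at (3,1), goal (2,2), distance |3-2|+|1-2| = 2
Tile 9: at (3,2), goal (2,0), distance |3-2|+|2-0| = 3
Tile 1: at (3,3), goal (0,0), distance |3-0|+|3-0| = 6
Sum: 4 + 1 + 3 + 3 + 3 + 0 + 1 + 1 + 1 + 1 + 0 + 5 + 2 + 3 + 6 = 34

Answer: 34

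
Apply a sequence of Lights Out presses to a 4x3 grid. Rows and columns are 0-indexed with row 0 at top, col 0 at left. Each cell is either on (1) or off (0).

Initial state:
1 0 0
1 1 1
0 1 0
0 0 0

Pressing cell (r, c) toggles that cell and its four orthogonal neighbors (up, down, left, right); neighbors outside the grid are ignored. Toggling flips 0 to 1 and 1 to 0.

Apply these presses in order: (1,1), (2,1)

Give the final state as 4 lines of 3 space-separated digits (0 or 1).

After press 1 at (1,1):
1 1 0
0 0 0
0 0 0
0 0 0

After press 2 at (2,1):
1 1 0
0 1 0
1 1 1
0 1 0

Answer: 1 1 0
0 1 0
1 1 1
0 1 0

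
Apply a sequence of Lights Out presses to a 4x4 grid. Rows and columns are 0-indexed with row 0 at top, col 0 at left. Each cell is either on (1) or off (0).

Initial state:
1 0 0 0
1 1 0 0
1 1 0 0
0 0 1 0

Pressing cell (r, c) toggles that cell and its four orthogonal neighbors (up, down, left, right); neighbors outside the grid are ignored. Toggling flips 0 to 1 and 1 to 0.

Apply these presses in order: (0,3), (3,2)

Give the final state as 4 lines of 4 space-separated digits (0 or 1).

Answer: 1 0 1 1
1 1 0 1
1 1 1 0
0 1 0 1

Derivation:
After press 1 at (0,3):
1 0 1 1
1 1 0 1
1 1 0 0
0 0 1 0

After press 2 at (3,2):
1 0 1 1
1 1 0 1
1 1 1 0
0 1 0 1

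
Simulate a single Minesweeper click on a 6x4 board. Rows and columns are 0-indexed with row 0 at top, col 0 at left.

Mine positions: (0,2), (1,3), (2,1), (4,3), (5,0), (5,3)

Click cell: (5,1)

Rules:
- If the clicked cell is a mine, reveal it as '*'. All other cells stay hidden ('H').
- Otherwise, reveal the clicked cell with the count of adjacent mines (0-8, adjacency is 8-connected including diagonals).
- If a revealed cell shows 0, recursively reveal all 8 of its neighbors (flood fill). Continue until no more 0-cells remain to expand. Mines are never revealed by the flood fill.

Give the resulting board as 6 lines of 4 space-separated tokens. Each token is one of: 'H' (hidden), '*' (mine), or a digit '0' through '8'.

H H H H
H H H H
H H H H
H H H H
H H H H
H 1 H H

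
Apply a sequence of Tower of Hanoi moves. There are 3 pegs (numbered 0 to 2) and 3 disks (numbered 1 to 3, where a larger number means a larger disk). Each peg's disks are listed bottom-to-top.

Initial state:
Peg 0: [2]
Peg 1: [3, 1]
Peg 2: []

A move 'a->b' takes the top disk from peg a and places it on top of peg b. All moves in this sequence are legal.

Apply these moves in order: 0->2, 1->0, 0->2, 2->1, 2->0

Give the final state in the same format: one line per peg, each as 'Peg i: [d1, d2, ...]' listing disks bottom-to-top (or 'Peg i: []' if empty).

Answer: Peg 0: [2]
Peg 1: [3, 1]
Peg 2: []

Derivation:
After move 1 (0->2):
Peg 0: []
Peg 1: [3, 1]
Peg 2: [2]

After move 2 (1->0):
Peg 0: [1]
Peg 1: [3]
Peg 2: [2]

After move 3 (0->2):
Peg 0: []
Peg 1: [3]
Peg 2: [2, 1]

After move 4 (2->1):
Peg 0: []
Peg 1: [3, 1]
Peg 2: [2]

After move 5 (2->0):
Peg 0: [2]
Peg 1: [3, 1]
Peg 2: []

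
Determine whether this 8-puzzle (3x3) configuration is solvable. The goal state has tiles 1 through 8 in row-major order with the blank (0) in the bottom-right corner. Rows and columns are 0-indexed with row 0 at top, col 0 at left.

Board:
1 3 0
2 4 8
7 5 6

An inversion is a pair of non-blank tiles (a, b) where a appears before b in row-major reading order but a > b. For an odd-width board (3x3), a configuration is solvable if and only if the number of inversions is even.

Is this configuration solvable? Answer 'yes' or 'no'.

Inversions (pairs i<j in row-major order where tile[i] > tile[j] > 0): 6
6 is even, so the puzzle is solvable.

Answer: yes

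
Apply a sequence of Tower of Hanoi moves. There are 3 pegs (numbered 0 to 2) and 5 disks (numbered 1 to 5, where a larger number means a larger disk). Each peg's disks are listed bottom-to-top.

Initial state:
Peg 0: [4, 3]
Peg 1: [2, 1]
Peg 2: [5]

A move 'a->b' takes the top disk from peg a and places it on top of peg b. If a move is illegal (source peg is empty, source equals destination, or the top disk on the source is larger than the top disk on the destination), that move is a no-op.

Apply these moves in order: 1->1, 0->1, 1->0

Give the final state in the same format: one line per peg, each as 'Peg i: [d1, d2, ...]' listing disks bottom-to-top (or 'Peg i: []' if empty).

Answer: Peg 0: [4, 3, 1]
Peg 1: [2]
Peg 2: [5]

Derivation:
After move 1 (1->1):
Peg 0: [4, 3]
Peg 1: [2, 1]
Peg 2: [5]

After move 2 (0->1):
Peg 0: [4, 3]
Peg 1: [2, 1]
Peg 2: [5]

After move 3 (1->0):
Peg 0: [4, 3, 1]
Peg 1: [2]
Peg 2: [5]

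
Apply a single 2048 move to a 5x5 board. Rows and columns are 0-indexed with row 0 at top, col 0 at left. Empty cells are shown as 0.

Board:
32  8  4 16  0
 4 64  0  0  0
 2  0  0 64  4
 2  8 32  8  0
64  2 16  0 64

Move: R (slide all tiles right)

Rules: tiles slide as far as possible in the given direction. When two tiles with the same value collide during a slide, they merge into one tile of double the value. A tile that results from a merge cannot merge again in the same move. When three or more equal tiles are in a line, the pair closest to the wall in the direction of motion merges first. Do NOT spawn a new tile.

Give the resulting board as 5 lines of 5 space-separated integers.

Slide right:
row 0: [32, 8, 4, 16, 0] -> [0, 32, 8, 4, 16]
row 1: [4, 64, 0, 0, 0] -> [0, 0, 0, 4, 64]
row 2: [2, 0, 0, 64, 4] -> [0, 0, 2, 64, 4]
row 3: [2, 8, 32, 8, 0] -> [0, 2, 8, 32, 8]
row 4: [64, 2, 16, 0, 64] -> [0, 64, 2, 16, 64]

Answer:  0 32  8  4 16
 0  0  0  4 64
 0  0  2 64  4
 0  2  8 32  8
 0 64  2 16 64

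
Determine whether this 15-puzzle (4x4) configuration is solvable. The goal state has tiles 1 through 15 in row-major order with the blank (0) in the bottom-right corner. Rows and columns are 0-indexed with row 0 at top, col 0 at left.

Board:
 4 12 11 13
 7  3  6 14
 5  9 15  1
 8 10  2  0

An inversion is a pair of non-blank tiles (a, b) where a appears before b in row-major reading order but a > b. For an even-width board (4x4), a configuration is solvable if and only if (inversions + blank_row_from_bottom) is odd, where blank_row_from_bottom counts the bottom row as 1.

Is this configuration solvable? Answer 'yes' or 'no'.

Answer: yes

Derivation:
Inversions: 58
Blank is in row 3 (0-indexed from top), which is row 1 counting from the bottom (bottom = 1).
58 + 1 = 59, which is odd, so the puzzle is solvable.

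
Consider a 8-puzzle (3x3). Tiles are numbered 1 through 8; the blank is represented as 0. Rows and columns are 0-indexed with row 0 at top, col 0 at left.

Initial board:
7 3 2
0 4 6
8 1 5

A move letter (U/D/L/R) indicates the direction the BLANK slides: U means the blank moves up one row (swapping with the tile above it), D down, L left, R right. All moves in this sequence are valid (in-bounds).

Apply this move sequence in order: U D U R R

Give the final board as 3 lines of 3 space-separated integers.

Answer: 3 2 0
7 4 6
8 1 5

Derivation:
After move 1 (U):
0 3 2
7 4 6
8 1 5

After move 2 (D):
7 3 2
0 4 6
8 1 5

After move 3 (U):
0 3 2
7 4 6
8 1 5

After move 4 (R):
3 0 2
7 4 6
8 1 5

After move 5 (R):
3 2 0
7 4 6
8 1 5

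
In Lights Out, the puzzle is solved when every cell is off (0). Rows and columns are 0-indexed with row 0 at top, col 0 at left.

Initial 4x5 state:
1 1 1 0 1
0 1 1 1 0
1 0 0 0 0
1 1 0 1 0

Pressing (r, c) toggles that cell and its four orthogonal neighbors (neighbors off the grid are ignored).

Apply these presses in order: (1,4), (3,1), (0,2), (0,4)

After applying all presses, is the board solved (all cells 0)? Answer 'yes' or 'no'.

Answer: no

Derivation:
After press 1 at (1,4):
1 1 1 0 0
0 1 1 0 1
1 0 0 0 1
1 1 0 1 0

After press 2 at (3,1):
1 1 1 0 0
0 1 1 0 1
1 1 0 0 1
0 0 1 1 0

After press 3 at (0,2):
1 0 0 1 0
0 1 0 0 1
1 1 0 0 1
0 0 1 1 0

After press 4 at (0,4):
1 0 0 0 1
0 1 0 0 0
1 1 0 0 1
0 0 1 1 0

Lights still on: 8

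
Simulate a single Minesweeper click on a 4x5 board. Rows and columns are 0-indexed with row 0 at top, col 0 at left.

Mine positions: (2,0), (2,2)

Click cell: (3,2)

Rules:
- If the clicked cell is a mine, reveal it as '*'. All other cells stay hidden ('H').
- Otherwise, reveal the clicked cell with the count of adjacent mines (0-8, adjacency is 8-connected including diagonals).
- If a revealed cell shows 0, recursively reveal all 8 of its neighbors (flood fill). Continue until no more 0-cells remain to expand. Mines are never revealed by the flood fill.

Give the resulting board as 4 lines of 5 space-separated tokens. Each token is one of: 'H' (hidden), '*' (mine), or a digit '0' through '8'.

H H H H H
H H H H H
H H H H H
H H 1 H H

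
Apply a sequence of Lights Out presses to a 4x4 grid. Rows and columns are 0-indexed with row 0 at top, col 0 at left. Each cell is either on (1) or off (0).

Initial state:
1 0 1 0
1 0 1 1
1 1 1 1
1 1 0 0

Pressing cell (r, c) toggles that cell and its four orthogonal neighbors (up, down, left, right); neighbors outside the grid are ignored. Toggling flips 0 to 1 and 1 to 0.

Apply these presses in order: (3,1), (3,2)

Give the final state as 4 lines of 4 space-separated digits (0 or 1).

Answer: 1 0 1 0
1 0 1 1
1 0 0 1
0 1 0 1

Derivation:
After press 1 at (3,1):
1 0 1 0
1 0 1 1
1 0 1 1
0 0 1 0

After press 2 at (3,2):
1 0 1 0
1 0 1 1
1 0 0 1
0 1 0 1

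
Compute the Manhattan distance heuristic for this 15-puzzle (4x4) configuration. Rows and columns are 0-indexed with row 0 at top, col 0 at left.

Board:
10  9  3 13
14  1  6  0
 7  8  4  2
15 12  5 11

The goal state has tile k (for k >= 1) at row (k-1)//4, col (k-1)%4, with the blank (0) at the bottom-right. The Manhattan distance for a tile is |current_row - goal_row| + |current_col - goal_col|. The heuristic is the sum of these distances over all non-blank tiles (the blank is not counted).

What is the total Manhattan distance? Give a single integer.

Tile 10: (0,0)->(2,1) = 3
Tile 9: (0,1)->(2,0) = 3
Tile 3: (0,2)->(0,2) = 0
Tile 13: (0,3)->(3,0) = 6
Tile 14: (1,0)->(3,1) = 3
Tile 1: (1,1)->(0,0) = 2
Tile 6: (1,2)->(1,1) = 1
Tile 7: (2,0)->(1,2) = 3
Tile 8: (2,1)->(1,3) = 3
Tile 4: (2,2)->(0,3) = 3
Tile 2: (2,3)->(0,1) = 4
Tile 15: (3,0)->(3,2) = 2
Tile 12: (3,1)->(2,3) = 3
Tile 5: (3,2)->(1,0) = 4
Tile 11: (3,3)->(2,2) = 2
Sum: 3 + 3 + 0 + 6 + 3 + 2 + 1 + 3 + 3 + 3 + 4 + 2 + 3 + 4 + 2 = 42

Answer: 42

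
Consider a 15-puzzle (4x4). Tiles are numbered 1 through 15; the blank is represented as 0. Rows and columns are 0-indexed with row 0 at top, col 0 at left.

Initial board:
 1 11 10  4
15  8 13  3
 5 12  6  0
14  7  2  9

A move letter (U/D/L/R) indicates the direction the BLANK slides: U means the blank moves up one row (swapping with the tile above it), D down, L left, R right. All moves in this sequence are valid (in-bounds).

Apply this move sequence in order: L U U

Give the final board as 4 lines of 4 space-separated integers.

Answer:  1 11  0  4
15  8 10  3
 5 12 13  6
14  7  2  9

Derivation:
After move 1 (L):
 1 11 10  4
15  8 13  3
 5 12  0  6
14  7  2  9

After move 2 (U):
 1 11 10  4
15  8  0  3
 5 12 13  6
14  7  2  9

After move 3 (U):
 1 11  0  4
15  8 10  3
 5 12 13  6
14  7  2  9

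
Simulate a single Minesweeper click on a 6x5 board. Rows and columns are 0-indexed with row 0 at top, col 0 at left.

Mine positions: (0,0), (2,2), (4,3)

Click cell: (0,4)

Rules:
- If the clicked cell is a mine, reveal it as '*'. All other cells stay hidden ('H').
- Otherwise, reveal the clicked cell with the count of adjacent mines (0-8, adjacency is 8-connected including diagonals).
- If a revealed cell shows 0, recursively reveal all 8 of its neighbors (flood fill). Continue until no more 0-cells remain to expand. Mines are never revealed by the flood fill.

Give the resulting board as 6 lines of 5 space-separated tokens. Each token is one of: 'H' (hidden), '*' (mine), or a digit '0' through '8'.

H 1 0 0 0
H 2 1 1 0
H H H 1 0
H H H 2 1
H H H H H
H H H H H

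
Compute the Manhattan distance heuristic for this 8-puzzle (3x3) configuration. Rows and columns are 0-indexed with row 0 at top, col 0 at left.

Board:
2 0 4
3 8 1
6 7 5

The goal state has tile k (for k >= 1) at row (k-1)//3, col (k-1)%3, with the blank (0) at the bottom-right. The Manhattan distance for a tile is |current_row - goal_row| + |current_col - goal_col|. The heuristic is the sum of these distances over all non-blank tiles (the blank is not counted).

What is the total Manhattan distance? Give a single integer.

Answer: 17

Derivation:
Tile 2: (0,0)->(0,1) = 1
Tile 4: (0,2)->(1,0) = 3
Tile 3: (1,0)->(0,2) = 3
Tile 8: (1,1)->(2,1) = 1
Tile 1: (1,2)->(0,0) = 3
Tile 6: (2,0)->(1,2) = 3
Tile 7: (2,1)->(2,0) = 1
Tile 5: (2,2)->(1,1) = 2
Sum: 1 + 3 + 3 + 1 + 3 + 3 + 1 + 2 = 17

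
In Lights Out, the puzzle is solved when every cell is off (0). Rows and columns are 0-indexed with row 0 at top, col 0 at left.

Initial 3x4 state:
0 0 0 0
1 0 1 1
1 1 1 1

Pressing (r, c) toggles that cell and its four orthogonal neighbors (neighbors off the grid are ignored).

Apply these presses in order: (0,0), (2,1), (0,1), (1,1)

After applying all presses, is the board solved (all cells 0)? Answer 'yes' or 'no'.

After press 1 at (0,0):
1 1 0 0
0 0 1 1
1 1 1 1

After press 2 at (2,1):
1 1 0 0
0 1 1 1
0 0 0 1

After press 3 at (0,1):
0 0 1 0
0 0 1 1
0 0 0 1

After press 4 at (1,1):
0 1 1 0
1 1 0 1
0 1 0 1

Lights still on: 7

Answer: no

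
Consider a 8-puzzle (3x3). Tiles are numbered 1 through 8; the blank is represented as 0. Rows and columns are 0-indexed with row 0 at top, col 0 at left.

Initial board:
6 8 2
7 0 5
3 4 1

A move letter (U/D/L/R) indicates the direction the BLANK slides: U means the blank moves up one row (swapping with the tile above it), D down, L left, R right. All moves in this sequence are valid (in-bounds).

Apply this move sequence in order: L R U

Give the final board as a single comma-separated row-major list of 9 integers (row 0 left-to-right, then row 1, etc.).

After move 1 (L):
6 8 2
0 7 5
3 4 1

After move 2 (R):
6 8 2
7 0 5
3 4 1

After move 3 (U):
6 0 2
7 8 5
3 4 1

Answer: 6, 0, 2, 7, 8, 5, 3, 4, 1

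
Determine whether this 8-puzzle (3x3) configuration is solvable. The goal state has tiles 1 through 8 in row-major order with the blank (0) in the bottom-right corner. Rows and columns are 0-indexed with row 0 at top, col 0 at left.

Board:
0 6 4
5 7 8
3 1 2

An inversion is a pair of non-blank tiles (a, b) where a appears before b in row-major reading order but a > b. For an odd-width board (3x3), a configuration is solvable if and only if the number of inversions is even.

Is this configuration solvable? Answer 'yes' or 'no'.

Answer: no

Derivation:
Inversions (pairs i<j in row-major order where tile[i] > tile[j] > 0): 19
19 is odd, so the puzzle is not solvable.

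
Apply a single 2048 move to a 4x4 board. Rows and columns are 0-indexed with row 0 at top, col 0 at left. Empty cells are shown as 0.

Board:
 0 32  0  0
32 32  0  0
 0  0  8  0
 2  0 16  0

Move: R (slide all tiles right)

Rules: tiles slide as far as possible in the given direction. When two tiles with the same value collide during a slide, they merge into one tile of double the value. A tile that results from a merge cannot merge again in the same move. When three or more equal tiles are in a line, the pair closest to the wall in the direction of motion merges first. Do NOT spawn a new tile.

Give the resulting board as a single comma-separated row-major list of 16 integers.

Answer: 0, 0, 0, 32, 0, 0, 0, 64, 0, 0, 0, 8, 0, 0, 2, 16

Derivation:
Slide right:
row 0: [0, 32, 0, 0] -> [0, 0, 0, 32]
row 1: [32, 32, 0, 0] -> [0, 0, 0, 64]
row 2: [0, 0, 8, 0] -> [0, 0, 0, 8]
row 3: [2, 0, 16, 0] -> [0, 0, 2, 16]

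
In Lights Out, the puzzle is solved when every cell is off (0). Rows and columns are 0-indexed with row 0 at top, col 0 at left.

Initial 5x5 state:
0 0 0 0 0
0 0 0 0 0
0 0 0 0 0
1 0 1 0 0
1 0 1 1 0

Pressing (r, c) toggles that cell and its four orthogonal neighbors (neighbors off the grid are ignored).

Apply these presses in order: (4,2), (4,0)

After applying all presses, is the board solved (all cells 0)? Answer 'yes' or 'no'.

Answer: yes

Derivation:
After press 1 at (4,2):
0 0 0 0 0
0 0 0 0 0
0 0 0 0 0
1 0 0 0 0
1 1 0 0 0

After press 2 at (4,0):
0 0 0 0 0
0 0 0 0 0
0 0 0 0 0
0 0 0 0 0
0 0 0 0 0

Lights still on: 0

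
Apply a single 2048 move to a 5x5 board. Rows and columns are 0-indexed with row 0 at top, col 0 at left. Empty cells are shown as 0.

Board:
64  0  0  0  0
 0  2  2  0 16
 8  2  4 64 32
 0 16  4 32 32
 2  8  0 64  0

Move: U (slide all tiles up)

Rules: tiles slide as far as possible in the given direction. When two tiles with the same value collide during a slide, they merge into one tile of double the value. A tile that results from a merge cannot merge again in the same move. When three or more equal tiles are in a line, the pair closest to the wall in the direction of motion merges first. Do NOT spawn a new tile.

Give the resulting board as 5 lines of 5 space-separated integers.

Answer: 64  4  2 64 16
 8 16  8 32 64
 2  8  0 64  0
 0  0  0  0  0
 0  0  0  0  0

Derivation:
Slide up:
col 0: [64, 0, 8, 0, 2] -> [64, 8, 2, 0, 0]
col 1: [0, 2, 2, 16, 8] -> [4, 16, 8, 0, 0]
col 2: [0, 2, 4, 4, 0] -> [2, 8, 0, 0, 0]
col 3: [0, 0, 64, 32, 64] -> [64, 32, 64, 0, 0]
col 4: [0, 16, 32, 32, 0] -> [16, 64, 0, 0, 0]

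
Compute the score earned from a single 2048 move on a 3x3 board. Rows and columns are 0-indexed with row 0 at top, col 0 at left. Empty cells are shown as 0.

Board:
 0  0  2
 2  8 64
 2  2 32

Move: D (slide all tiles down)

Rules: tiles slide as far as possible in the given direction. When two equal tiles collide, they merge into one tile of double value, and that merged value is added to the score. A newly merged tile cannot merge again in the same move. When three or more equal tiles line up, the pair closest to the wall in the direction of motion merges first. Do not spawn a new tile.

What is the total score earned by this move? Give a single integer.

Answer: 4

Derivation:
Slide down:
col 0: [0, 2, 2] -> [0, 0, 4]  score +4 (running 4)
col 1: [0, 8, 2] -> [0, 8, 2]  score +0 (running 4)
col 2: [2, 64, 32] -> [2, 64, 32]  score +0 (running 4)
Board after move:
 0  0  2
 0  8 64
 4  2 32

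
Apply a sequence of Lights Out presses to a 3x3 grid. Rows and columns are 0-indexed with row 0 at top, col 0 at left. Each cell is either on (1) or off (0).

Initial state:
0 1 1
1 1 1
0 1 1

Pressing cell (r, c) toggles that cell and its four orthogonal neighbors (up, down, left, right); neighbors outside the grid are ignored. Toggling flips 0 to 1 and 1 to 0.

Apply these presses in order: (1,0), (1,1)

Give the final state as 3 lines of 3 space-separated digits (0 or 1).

Answer: 1 0 1
1 1 0
1 0 1

Derivation:
After press 1 at (1,0):
1 1 1
0 0 1
1 1 1

After press 2 at (1,1):
1 0 1
1 1 0
1 0 1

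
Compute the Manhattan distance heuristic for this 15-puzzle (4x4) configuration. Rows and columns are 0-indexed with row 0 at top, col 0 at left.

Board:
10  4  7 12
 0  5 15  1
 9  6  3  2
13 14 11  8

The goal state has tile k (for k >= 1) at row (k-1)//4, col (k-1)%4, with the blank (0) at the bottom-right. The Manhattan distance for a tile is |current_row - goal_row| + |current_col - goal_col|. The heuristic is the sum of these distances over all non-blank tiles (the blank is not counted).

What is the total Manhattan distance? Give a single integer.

Tile 10: (0,0)->(2,1) = 3
Tile 4: (0,1)->(0,3) = 2
Tile 7: (0,2)->(1,2) = 1
Tile 12: (0,3)->(2,3) = 2
Tile 5: (1,1)->(1,0) = 1
Tile 15: (1,2)->(3,2) = 2
Tile 1: (1,3)->(0,0) = 4
Tile 9: (2,0)->(2,0) = 0
Tile 6: (2,1)->(1,1) = 1
Tile 3: (2,2)->(0,2) = 2
Tile 2: (2,3)->(0,1) = 4
Tile 13: (3,0)->(3,0) = 0
Tile 14: (3,1)->(3,1) = 0
Tile 11: (3,2)->(2,2) = 1
Tile 8: (3,3)->(1,3) = 2
Sum: 3 + 2 + 1 + 2 + 1 + 2 + 4 + 0 + 1 + 2 + 4 + 0 + 0 + 1 + 2 = 25

Answer: 25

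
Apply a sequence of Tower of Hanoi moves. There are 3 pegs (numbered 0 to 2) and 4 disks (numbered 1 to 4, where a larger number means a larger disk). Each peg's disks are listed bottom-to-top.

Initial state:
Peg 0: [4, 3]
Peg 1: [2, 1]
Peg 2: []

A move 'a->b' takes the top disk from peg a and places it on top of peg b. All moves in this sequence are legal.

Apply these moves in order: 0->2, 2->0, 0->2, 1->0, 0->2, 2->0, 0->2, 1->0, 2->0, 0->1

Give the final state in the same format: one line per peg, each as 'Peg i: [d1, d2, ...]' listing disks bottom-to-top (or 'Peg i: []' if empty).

Answer: Peg 0: [4, 2]
Peg 1: [1]
Peg 2: [3]

Derivation:
After move 1 (0->2):
Peg 0: [4]
Peg 1: [2, 1]
Peg 2: [3]

After move 2 (2->0):
Peg 0: [4, 3]
Peg 1: [2, 1]
Peg 2: []

After move 3 (0->2):
Peg 0: [4]
Peg 1: [2, 1]
Peg 2: [3]

After move 4 (1->0):
Peg 0: [4, 1]
Peg 1: [2]
Peg 2: [3]

After move 5 (0->2):
Peg 0: [4]
Peg 1: [2]
Peg 2: [3, 1]

After move 6 (2->0):
Peg 0: [4, 1]
Peg 1: [2]
Peg 2: [3]

After move 7 (0->2):
Peg 0: [4]
Peg 1: [2]
Peg 2: [3, 1]

After move 8 (1->0):
Peg 0: [4, 2]
Peg 1: []
Peg 2: [3, 1]

After move 9 (2->0):
Peg 0: [4, 2, 1]
Peg 1: []
Peg 2: [3]

After move 10 (0->1):
Peg 0: [4, 2]
Peg 1: [1]
Peg 2: [3]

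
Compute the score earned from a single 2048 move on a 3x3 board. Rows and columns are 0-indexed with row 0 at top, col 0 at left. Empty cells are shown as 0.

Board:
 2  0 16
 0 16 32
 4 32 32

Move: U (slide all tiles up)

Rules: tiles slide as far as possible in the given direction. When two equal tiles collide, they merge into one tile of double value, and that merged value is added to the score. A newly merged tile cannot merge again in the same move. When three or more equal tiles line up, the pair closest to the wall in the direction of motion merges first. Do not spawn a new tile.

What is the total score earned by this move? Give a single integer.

Answer: 64

Derivation:
Slide up:
col 0: [2, 0, 4] -> [2, 4, 0]  score +0 (running 0)
col 1: [0, 16, 32] -> [16, 32, 0]  score +0 (running 0)
col 2: [16, 32, 32] -> [16, 64, 0]  score +64 (running 64)
Board after move:
 2 16 16
 4 32 64
 0  0  0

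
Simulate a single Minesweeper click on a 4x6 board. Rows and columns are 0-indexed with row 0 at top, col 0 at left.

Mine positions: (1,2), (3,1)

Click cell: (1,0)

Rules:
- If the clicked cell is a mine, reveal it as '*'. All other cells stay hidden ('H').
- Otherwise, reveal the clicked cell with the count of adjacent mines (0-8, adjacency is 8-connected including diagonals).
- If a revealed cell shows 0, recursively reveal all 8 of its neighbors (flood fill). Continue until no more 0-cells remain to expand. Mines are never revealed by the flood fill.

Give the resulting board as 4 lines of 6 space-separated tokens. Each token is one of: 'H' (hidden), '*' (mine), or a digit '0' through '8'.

0 1 H H H H
0 1 H H H H
1 2 H H H H
H H H H H H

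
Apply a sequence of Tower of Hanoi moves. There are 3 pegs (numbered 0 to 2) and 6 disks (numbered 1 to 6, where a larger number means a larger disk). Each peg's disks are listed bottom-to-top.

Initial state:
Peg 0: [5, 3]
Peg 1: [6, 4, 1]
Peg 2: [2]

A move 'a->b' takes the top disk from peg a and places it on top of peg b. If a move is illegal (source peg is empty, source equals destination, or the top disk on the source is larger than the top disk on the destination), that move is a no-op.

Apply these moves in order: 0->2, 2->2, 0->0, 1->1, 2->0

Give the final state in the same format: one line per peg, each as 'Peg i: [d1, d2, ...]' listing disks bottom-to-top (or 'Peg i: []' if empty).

After move 1 (0->2):
Peg 0: [5, 3]
Peg 1: [6, 4, 1]
Peg 2: [2]

After move 2 (2->2):
Peg 0: [5, 3]
Peg 1: [6, 4, 1]
Peg 2: [2]

After move 3 (0->0):
Peg 0: [5, 3]
Peg 1: [6, 4, 1]
Peg 2: [2]

After move 4 (1->1):
Peg 0: [5, 3]
Peg 1: [6, 4, 1]
Peg 2: [2]

After move 5 (2->0):
Peg 0: [5, 3, 2]
Peg 1: [6, 4, 1]
Peg 2: []

Answer: Peg 0: [5, 3, 2]
Peg 1: [6, 4, 1]
Peg 2: []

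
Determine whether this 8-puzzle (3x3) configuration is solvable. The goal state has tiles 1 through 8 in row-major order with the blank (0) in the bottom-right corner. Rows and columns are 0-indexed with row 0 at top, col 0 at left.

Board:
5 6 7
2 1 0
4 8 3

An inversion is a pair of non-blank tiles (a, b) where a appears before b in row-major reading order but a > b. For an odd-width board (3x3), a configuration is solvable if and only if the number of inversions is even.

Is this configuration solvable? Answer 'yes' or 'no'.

Answer: no

Derivation:
Inversions (pairs i<j in row-major order where tile[i] > tile[j] > 0): 15
15 is odd, so the puzzle is not solvable.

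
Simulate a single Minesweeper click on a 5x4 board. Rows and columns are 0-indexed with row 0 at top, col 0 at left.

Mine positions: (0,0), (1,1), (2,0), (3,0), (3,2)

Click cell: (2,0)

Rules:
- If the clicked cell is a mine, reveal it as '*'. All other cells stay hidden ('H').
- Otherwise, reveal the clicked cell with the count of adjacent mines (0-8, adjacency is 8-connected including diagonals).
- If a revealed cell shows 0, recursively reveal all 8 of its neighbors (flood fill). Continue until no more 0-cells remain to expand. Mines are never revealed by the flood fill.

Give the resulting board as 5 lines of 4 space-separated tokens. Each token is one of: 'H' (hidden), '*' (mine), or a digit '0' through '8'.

H H H H
H H H H
* H H H
H H H H
H H H H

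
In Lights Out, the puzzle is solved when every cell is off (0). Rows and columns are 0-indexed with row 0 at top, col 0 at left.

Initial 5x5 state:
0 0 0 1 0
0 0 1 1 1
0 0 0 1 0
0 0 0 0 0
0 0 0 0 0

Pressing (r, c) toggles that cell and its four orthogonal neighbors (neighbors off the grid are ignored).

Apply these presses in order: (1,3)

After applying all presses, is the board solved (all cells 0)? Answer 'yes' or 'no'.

Answer: yes

Derivation:
After press 1 at (1,3):
0 0 0 0 0
0 0 0 0 0
0 0 0 0 0
0 0 0 0 0
0 0 0 0 0

Lights still on: 0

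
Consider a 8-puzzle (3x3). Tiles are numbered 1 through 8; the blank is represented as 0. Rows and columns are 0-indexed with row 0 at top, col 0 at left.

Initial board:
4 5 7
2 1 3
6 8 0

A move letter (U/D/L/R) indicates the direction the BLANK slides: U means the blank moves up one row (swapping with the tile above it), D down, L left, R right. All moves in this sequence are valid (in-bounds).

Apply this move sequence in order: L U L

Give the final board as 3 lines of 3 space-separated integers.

After move 1 (L):
4 5 7
2 1 3
6 0 8

After move 2 (U):
4 5 7
2 0 3
6 1 8

After move 3 (L):
4 5 7
0 2 3
6 1 8

Answer: 4 5 7
0 2 3
6 1 8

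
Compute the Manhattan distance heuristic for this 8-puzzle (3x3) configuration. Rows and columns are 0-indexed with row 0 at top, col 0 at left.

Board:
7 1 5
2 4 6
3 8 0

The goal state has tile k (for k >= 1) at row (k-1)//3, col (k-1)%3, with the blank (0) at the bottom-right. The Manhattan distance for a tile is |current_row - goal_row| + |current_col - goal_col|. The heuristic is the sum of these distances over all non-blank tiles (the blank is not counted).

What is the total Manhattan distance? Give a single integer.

Tile 7: at (0,0), goal (2,0), distance |0-2|+|0-0| = 2
Tile 1: at (0,1), goal (0,0), distance |0-0|+|1-0| = 1
Tile 5: at (0,2), goal (1,1), distance |0-1|+|2-1| = 2
Tile 2: at (1,0), goal (0,1), distance |1-0|+|0-1| = 2
Tile 4: at (1,1), goal (1,0), distance |1-1|+|1-0| = 1
Tile 6: at (1,2), goal (1,2), distance |1-1|+|2-2| = 0
Tile 3: at (2,0), goal (0,2), distance |2-0|+|0-2| = 4
Tile 8: at (2,1), goal (2,1), distance |2-2|+|1-1| = 0
Sum: 2 + 1 + 2 + 2 + 1 + 0 + 4 + 0 = 12

Answer: 12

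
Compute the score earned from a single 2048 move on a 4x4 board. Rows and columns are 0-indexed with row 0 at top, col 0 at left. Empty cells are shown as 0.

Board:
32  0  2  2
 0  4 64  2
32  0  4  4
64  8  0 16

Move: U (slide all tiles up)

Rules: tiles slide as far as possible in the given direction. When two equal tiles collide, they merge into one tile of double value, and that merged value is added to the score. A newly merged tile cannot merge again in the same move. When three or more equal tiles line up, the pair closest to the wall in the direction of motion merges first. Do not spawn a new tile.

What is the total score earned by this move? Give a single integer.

Answer: 68

Derivation:
Slide up:
col 0: [32, 0, 32, 64] -> [64, 64, 0, 0]  score +64 (running 64)
col 1: [0, 4, 0, 8] -> [4, 8, 0, 0]  score +0 (running 64)
col 2: [2, 64, 4, 0] -> [2, 64, 4, 0]  score +0 (running 64)
col 3: [2, 2, 4, 16] -> [4, 4, 16, 0]  score +4 (running 68)
Board after move:
64  4  2  4
64  8 64  4
 0  0  4 16
 0  0  0  0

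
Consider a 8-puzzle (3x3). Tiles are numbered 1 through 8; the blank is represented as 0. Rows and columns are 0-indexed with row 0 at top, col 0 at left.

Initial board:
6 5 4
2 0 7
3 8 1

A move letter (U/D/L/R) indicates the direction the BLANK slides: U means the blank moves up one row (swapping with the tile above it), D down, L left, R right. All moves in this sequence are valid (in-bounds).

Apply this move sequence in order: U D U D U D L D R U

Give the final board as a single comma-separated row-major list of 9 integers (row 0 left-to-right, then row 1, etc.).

After move 1 (U):
6 0 4
2 5 7
3 8 1

After move 2 (D):
6 5 4
2 0 7
3 8 1

After move 3 (U):
6 0 4
2 5 7
3 8 1

After move 4 (D):
6 5 4
2 0 7
3 8 1

After move 5 (U):
6 0 4
2 5 7
3 8 1

After move 6 (D):
6 5 4
2 0 7
3 8 1

After move 7 (L):
6 5 4
0 2 7
3 8 1

After move 8 (D):
6 5 4
3 2 7
0 8 1

After move 9 (R):
6 5 4
3 2 7
8 0 1

After move 10 (U):
6 5 4
3 0 7
8 2 1

Answer: 6, 5, 4, 3, 0, 7, 8, 2, 1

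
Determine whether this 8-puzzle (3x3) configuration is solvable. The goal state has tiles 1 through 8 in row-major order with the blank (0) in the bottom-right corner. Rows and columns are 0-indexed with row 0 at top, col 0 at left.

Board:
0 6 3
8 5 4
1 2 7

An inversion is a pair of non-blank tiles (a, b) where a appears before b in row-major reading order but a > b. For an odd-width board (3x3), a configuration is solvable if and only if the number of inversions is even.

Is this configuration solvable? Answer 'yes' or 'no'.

Inversions (pairs i<j in row-major order where tile[i] > tile[j] > 0): 17
17 is odd, so the puzzle is not solvable.

Answer: no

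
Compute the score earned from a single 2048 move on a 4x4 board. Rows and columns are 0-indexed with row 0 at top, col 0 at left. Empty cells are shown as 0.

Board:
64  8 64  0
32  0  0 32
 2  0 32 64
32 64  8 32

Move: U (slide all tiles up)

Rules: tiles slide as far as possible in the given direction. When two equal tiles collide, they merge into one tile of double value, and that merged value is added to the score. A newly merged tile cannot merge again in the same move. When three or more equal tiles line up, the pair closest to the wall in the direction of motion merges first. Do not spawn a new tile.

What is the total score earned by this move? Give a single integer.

Answer: 0

Derivation:
Slide up:
col 0: [64, 32, 2, 32] -> [64, 32, 2, 32]  score +0 (running 0)
col 1: [8, 0, 0, 64] -> [8, 64, 0, 0]  score +0 (running 0)
col 2: [64, 0, 32, 8] -> [64, 32, 8, 0]  score +0 (running 0)
col 3: [0, 32, 64, 32] -> [32, 64, 32, 0]  score +0 (running 0)
Board after move:
64  8 64 32
32 64 32 64
 2  0  8 32
32  0  0  0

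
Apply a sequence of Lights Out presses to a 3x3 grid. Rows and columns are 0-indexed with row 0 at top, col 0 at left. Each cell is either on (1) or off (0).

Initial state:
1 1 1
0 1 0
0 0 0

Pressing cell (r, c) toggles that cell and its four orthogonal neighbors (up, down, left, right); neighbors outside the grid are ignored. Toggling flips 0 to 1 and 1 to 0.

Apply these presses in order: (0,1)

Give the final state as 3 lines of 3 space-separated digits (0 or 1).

After press 1 at (0,1):
0 0 0
0 0 0
0 0 0

Answer: 0 0 0
0 0 0
0 0 0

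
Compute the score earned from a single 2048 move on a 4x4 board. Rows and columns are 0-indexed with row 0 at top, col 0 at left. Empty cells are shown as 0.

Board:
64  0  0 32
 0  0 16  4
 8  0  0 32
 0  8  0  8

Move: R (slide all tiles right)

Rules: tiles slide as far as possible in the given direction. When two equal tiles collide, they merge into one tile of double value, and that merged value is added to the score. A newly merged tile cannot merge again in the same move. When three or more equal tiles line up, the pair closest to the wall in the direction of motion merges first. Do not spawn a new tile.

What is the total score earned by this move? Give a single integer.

Answer: 16

Derivation:
Slide right:
row 0: [64, 0, 0, 32] -> [0, 0, 64, 32]  score +0 (running 0)
row 1: [0, 0, 16, 4] -> [0, 0, 16, 4]  score +0 (running 0)
row 2: [8, 0, 0, 32] -> [0, 0, 8, 32]  score +0 (running 0)
row 3: [0, 8, 0, 8] -> [0, 0, 0, 16]  score +16 (running 16)
Board after move:
 0  0 64 32
 0  0 16  4
 0  0  8 32
 0  0  0 16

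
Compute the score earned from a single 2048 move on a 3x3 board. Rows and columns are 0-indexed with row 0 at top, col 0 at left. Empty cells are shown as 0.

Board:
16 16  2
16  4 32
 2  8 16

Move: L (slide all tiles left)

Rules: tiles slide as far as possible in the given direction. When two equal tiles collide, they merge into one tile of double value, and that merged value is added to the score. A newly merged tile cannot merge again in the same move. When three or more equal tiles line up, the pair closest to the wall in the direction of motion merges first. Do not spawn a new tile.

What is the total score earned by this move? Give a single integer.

Slide left:
row 0: [16, 16, 2] -> [32, 2, 0]  score +32 (running 32)
row 1: [16, 4, 32] -> [16, 4, 32]  score +0 (running 32)
row 2: [2, 8, 16] -> [2, 8, 16]  score +0 (running 32)
Board after move:
32  2  0
16  4 32
 2  8 16

Answer: 32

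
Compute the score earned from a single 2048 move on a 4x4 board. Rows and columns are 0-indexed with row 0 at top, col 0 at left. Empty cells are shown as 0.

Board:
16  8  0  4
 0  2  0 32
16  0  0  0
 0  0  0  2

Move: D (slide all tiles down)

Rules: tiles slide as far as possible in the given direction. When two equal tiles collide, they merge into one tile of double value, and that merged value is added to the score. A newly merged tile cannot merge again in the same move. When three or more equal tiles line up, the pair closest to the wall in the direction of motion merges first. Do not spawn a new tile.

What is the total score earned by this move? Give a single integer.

Slide down:
col 0: [16, 0, 16, 0] -> [0, 0, 0, 32]  score +32 (running 32)
col 1: [8, 2, 0, 0] -> [0, 0, 8, 2]  score +0 (running 32)
col 2: [0, 0, 0, 0] -> [0, 0, 0, 0]  score +0 (running 32)
col 3: [4, 32, 0, 2] -> [0, 4, 32, 2]  score +0 (running 32)
Board after move:
 0  0  0  0
 0  0  0  4
 0  8  0 32
32  2  0  2

Answer: 32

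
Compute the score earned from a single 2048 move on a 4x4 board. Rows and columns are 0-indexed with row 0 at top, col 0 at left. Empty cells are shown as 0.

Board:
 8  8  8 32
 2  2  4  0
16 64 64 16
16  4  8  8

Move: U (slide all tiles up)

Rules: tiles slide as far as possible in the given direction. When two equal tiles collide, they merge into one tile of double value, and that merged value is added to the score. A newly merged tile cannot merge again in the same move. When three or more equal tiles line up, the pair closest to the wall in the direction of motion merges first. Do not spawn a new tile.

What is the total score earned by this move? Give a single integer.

Answer: 32

Derivation:
Slide up:
col 0: [8, 2, 16, 16] -> [8, 2, 32, 0]  score +32 (running 32)
col 1: [8, 2, 64, 4] -> [8, 2, 64, 4]  score +0 (running 32)
col 2: [8, 4, 64, 8] -> [8, 4, 64, 8]  score +0 (running 32)
col 3: [32, 0, 16, 8] -> [32, 16, 8, 0]  score +0 (running 32)
Board after move:
 8  8  8 32
 2  2  4 16
32 64 64  8
 0  4  8  0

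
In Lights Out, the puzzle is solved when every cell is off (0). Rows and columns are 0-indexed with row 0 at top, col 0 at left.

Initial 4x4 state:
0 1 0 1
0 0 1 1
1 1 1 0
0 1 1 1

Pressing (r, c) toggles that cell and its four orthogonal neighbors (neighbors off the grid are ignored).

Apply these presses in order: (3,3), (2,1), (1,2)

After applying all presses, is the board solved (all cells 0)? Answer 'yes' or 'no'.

Answer: no

Derivation:
After press 1 at (3,3):
0 1 0 1
0 0 1 1
1 1 1 1
0 1 0 0

After press 2 at (2,1):
0 1 0 1
0 1 1 1
0 0 0 1
0 0 0 0

After press 3 at (1,2):
0 1 1 1
0 0 0 0
0 0 1 1
0 0 0 0

Lights still on: 5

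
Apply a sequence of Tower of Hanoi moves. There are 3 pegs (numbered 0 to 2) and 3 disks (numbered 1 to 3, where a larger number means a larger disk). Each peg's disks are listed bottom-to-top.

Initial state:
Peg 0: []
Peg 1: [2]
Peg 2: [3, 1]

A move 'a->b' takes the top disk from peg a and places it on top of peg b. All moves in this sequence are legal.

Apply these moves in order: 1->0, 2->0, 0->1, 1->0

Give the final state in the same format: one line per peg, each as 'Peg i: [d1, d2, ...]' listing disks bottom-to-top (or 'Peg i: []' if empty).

After move 1 (1->0):
Peg 0: [2]
Peg 1: []
Peg 2: [3, 1]

After move 2 (2->0):
Peg 0: [2, 1]
Peg 1: []
Peg 2: [3]

After move 3 (0->1):
Peg 0: [2]
Peg 1: [1]
Peg 2: [3]

After move 4 (1->0):
Peg 0: [2, 1]
Peg 1: []
Peg 2: [3]

Answer: Peg 0: [2, 1]
Peg 1: []
Peg 2: [3]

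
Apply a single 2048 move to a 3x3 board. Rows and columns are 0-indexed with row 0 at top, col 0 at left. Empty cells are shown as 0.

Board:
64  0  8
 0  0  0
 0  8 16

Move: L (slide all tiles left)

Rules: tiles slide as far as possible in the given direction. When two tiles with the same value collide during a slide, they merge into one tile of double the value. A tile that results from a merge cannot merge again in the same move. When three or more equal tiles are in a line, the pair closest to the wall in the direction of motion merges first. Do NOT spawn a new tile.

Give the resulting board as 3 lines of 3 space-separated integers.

Answer: 64  8  0
 0  0  0
 8 16  0

Derivation:
Slide left:
row 0: [64, 0, 8] -> [64, 8, 0]
row 1: [0, 0, 0] -> [0, 0, 0]
row 2: [0, 8, 16] -> [8, 16, 0]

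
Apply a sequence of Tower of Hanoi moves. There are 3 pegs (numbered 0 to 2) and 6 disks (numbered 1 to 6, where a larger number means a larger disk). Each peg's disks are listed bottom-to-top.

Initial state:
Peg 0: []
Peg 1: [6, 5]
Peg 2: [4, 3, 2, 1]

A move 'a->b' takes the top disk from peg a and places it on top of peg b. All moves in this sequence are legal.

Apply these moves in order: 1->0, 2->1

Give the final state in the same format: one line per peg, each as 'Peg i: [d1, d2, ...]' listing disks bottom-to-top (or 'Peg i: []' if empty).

Answer: Peg 0: [5]
Peg 1: [6, 1]
Peg 2: [4, 3, 2]

Derivation:
After move 1 (1->0):
Peg 0: [5]
Peg 1: [6]
Peg 2: [4, 3, 2, 1]

After move 2 (2->1):
Peg 0: [5]
Peg 1: [6, 1]
Peg 2: [4, 3, 2]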